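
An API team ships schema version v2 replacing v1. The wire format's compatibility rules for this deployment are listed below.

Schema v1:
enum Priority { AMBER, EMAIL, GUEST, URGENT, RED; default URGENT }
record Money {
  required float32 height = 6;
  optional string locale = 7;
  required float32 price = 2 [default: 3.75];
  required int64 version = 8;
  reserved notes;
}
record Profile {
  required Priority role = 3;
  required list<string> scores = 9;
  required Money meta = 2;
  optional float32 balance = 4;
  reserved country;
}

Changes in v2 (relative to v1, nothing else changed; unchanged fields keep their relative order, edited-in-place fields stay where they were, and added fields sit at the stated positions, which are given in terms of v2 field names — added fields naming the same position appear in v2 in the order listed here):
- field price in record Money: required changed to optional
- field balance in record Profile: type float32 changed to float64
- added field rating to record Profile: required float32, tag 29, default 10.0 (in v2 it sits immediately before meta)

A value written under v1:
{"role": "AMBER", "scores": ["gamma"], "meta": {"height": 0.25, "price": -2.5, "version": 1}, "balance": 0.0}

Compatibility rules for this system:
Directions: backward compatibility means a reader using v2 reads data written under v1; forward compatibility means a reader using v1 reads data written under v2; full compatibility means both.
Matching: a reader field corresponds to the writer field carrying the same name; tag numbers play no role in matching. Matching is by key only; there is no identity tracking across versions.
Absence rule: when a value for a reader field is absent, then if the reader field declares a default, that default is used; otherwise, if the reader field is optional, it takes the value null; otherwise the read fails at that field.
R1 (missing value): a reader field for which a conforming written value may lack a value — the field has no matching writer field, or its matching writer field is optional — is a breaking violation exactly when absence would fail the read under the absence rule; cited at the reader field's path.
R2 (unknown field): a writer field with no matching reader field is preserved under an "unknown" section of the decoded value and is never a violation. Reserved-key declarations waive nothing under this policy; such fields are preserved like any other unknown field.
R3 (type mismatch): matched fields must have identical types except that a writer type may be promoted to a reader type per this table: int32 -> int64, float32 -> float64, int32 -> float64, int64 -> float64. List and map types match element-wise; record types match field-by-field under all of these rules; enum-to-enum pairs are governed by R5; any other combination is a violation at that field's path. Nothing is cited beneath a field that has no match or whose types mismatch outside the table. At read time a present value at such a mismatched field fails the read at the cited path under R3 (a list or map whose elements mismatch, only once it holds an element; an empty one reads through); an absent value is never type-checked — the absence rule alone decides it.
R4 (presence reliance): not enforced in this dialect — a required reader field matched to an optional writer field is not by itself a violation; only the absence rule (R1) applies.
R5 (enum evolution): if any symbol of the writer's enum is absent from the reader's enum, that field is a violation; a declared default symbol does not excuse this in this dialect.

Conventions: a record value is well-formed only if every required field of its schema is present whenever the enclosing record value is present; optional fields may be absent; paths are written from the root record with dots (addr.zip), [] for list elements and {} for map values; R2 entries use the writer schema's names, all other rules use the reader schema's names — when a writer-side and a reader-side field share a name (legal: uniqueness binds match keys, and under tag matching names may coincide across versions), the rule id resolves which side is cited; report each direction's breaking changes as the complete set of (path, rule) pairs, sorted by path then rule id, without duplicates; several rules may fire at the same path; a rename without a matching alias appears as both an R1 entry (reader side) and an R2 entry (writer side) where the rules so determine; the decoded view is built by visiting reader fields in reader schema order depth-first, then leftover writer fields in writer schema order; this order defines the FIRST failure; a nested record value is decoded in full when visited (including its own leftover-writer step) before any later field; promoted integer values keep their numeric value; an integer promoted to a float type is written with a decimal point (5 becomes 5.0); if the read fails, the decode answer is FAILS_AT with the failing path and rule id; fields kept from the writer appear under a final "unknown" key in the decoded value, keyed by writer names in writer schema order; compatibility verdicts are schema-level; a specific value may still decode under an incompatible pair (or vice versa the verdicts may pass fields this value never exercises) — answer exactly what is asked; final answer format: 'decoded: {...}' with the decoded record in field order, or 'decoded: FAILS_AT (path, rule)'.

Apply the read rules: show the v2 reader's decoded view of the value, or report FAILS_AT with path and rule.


decoded: {"role": "AMBER", "scores": ["gamma"], "rating": 10.0, "meta": {"height": 0.25, "locale": null, "price": -2.5, "version": 1}, "balance": 0.0}

each type pair in Profile: writer, then reader
decode walk for Profile under reader schema v2:
  role := "AMBER"
  scores := ["gamma"]
  rating := 10.0 (absent -> default)
  meta.height := 0.25
  meta.locale := null (absent, optional -> null)
  meta.price := -2.5
  meta.version := 1
  balance := 0.0 (float32 -> float64)
  => decoded: {"role": "AMBER", "scores": ["gamma"], "rating": 10.0, "meta": {"height": 0.25, "locale": null, "price": -2.5, "version": 1}, "balance": 0.0}
diffs on Profile not affecting the asked answer:
  field price in record Money: required changed to optional -> fires no rule on Profile under this dialect and leaves the result unchanged
  field balance in record Profile: type float32 changed to float64 -> changes Profile's schema-level verdicts only — the decode of this value is the same


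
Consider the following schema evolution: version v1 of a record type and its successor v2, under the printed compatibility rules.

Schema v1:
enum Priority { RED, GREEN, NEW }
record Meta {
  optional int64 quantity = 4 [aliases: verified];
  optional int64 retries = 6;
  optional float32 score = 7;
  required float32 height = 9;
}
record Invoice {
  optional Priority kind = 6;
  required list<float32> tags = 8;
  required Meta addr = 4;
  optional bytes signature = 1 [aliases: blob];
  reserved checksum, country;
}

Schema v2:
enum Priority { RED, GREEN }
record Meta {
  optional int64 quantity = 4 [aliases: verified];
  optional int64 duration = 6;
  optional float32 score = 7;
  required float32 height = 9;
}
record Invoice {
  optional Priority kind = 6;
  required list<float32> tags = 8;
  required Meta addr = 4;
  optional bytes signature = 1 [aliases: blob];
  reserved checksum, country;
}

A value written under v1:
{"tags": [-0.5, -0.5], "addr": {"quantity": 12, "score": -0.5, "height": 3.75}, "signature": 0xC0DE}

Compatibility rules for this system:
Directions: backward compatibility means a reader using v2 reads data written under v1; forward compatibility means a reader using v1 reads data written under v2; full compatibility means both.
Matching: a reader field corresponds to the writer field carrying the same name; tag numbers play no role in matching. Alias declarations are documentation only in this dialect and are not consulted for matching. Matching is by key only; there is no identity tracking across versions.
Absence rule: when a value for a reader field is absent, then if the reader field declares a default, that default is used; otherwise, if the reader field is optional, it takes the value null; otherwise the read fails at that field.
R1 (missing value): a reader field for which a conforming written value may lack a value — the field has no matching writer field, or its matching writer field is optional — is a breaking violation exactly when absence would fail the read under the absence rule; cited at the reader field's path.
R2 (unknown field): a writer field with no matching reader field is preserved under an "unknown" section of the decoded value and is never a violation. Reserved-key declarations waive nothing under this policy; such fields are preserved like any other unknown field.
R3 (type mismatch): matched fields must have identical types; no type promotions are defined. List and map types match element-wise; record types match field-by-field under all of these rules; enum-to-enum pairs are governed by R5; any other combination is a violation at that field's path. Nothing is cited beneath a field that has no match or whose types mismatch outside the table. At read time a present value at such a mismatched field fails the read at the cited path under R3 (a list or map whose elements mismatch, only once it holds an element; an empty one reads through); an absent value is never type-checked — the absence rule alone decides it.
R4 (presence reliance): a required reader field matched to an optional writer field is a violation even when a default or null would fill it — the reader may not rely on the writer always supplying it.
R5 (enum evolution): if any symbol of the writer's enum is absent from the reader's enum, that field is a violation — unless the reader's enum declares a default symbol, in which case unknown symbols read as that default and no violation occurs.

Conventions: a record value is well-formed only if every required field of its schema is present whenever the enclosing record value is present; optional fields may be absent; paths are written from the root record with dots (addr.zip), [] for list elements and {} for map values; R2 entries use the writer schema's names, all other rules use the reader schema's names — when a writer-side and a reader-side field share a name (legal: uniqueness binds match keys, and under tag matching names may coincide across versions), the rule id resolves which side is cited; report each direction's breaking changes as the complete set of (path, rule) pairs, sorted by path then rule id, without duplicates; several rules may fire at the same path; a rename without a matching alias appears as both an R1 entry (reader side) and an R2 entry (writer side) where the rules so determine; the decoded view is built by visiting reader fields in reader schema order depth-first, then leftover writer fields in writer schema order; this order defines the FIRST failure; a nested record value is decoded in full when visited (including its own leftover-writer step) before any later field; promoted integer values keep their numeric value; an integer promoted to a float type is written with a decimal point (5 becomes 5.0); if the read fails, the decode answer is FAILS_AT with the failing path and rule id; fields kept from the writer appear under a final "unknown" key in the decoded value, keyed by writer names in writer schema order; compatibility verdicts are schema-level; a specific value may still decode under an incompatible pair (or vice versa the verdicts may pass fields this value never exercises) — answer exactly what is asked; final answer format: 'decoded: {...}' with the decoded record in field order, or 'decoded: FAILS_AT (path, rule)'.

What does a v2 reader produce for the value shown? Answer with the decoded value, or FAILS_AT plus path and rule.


in Invoice below, arrows point writer -> reader
decoding the Invoice value with the v2 reader:
  kind := null (missing; optional => null)
  tags := [-0.5, -0.5]
  addr.quantity := 12
  addr.duration := null (missing; optional => null)
  addr.score := -0.5
  addr.height := 3.75
  signature := 0xC0DE
  => decoded: {"kind": null, "tags": [-0.5, -0.5], "addr": {"quantity": 12, "duration": null, "score": -0.5, "height": 3.75}, "signature": 0xC0DE}
remaining Invoice differences; none change what is asked:
  enum Priority (field kind in record Invoice): symbol NEW removed -> shifts the Invoice verdicts, not this decode

decoded: {"kind": null, "tags": [-0.5, -0.5], "addr": {"quantity": 12, "duration": null, "score": -0.5, "height": 3.75}, "signature": 0xC0DE}


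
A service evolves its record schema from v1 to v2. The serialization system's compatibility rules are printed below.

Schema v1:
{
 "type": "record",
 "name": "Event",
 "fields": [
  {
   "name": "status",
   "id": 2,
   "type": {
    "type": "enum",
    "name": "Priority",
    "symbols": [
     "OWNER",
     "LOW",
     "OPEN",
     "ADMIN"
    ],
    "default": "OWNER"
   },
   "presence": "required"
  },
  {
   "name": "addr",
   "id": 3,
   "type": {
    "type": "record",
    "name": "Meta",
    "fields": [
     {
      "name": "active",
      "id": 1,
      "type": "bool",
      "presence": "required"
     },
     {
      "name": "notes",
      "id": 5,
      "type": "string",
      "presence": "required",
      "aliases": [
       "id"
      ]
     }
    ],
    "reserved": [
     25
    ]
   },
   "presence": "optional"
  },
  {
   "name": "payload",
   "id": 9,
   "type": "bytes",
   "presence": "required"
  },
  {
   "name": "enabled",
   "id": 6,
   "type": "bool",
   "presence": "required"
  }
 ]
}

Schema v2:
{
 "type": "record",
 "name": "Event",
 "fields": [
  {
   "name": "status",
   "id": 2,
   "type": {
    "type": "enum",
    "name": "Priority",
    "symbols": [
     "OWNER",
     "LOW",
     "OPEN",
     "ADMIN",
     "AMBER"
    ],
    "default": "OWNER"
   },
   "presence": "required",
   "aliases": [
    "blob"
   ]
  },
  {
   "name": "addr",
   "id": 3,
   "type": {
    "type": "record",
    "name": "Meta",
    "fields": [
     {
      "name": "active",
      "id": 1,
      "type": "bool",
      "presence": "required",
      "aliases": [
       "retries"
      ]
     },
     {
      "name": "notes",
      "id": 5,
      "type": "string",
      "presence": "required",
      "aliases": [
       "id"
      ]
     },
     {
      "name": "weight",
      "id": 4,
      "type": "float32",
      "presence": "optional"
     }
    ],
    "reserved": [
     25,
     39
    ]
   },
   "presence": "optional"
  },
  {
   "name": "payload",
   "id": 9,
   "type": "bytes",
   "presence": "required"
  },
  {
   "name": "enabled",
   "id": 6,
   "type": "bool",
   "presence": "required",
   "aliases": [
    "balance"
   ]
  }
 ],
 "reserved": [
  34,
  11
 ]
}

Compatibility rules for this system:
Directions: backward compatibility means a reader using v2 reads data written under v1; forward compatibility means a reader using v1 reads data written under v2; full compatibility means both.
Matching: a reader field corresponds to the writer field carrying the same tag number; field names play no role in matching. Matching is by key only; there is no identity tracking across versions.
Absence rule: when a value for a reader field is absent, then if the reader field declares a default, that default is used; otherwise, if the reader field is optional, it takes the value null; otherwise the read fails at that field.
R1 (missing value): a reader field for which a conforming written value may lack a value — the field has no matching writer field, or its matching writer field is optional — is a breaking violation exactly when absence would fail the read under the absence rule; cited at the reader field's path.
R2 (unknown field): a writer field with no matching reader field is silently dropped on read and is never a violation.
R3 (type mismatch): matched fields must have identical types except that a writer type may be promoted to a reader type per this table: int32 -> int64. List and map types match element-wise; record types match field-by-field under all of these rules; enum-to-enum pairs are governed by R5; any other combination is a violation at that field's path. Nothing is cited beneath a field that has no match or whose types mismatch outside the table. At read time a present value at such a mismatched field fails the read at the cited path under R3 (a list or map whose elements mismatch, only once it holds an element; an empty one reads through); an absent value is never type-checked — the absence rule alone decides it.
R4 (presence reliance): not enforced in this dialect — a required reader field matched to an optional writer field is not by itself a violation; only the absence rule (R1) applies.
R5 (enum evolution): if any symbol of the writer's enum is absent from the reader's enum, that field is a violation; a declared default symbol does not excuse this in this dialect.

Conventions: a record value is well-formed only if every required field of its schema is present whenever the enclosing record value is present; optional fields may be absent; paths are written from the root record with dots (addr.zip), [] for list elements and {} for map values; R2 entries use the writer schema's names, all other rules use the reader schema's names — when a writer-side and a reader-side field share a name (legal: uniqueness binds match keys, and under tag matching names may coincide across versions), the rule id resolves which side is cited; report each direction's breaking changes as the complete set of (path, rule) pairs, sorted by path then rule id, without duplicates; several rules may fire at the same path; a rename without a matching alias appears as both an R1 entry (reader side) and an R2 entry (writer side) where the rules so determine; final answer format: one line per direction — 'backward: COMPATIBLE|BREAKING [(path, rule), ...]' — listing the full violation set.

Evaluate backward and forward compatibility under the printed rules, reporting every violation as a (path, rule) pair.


in Event below, arrows point writer -> reader
backward on Event — v2 reading data written by v1:
  Priority -> Priority, writer required: status aligns to status
  Meta -> Meta, writer optional: addr aligns to addr
  bytes -> bytes, writer required: payload aligns to payload
  bool -> bool, writer required: enabled aligns to enabled
  bool -> bool, writer required: addr.active aligns to addr.active
  string -> string, writer required: addr.notes aligns to addr.notes
  addr.weight: no writer-side match
  nothing fires on Event: backward is COMPATIBLE
forward on Event — v1 reading data written by v2:
  Priority -> Priority, writer required: status aligns to status
  Meta -> Meta, writer optional: addr aligns to addr
  bytes -> bytes, writer required: payload aligns to payload
  bool -> bool, writer required: enabled aligns to enabled
  bool -> bool, writer required: addr.active aligns to addr.active
  string -> string, writer required: addr.notes aligns to addr.notes
  addr.weight (writer side), unknown to reader
  rule R5 violated at status
  forward on Event therefore BREAKING (1)

backward: COMPATIBLE []; forward: BREAKING [(status, R5)]


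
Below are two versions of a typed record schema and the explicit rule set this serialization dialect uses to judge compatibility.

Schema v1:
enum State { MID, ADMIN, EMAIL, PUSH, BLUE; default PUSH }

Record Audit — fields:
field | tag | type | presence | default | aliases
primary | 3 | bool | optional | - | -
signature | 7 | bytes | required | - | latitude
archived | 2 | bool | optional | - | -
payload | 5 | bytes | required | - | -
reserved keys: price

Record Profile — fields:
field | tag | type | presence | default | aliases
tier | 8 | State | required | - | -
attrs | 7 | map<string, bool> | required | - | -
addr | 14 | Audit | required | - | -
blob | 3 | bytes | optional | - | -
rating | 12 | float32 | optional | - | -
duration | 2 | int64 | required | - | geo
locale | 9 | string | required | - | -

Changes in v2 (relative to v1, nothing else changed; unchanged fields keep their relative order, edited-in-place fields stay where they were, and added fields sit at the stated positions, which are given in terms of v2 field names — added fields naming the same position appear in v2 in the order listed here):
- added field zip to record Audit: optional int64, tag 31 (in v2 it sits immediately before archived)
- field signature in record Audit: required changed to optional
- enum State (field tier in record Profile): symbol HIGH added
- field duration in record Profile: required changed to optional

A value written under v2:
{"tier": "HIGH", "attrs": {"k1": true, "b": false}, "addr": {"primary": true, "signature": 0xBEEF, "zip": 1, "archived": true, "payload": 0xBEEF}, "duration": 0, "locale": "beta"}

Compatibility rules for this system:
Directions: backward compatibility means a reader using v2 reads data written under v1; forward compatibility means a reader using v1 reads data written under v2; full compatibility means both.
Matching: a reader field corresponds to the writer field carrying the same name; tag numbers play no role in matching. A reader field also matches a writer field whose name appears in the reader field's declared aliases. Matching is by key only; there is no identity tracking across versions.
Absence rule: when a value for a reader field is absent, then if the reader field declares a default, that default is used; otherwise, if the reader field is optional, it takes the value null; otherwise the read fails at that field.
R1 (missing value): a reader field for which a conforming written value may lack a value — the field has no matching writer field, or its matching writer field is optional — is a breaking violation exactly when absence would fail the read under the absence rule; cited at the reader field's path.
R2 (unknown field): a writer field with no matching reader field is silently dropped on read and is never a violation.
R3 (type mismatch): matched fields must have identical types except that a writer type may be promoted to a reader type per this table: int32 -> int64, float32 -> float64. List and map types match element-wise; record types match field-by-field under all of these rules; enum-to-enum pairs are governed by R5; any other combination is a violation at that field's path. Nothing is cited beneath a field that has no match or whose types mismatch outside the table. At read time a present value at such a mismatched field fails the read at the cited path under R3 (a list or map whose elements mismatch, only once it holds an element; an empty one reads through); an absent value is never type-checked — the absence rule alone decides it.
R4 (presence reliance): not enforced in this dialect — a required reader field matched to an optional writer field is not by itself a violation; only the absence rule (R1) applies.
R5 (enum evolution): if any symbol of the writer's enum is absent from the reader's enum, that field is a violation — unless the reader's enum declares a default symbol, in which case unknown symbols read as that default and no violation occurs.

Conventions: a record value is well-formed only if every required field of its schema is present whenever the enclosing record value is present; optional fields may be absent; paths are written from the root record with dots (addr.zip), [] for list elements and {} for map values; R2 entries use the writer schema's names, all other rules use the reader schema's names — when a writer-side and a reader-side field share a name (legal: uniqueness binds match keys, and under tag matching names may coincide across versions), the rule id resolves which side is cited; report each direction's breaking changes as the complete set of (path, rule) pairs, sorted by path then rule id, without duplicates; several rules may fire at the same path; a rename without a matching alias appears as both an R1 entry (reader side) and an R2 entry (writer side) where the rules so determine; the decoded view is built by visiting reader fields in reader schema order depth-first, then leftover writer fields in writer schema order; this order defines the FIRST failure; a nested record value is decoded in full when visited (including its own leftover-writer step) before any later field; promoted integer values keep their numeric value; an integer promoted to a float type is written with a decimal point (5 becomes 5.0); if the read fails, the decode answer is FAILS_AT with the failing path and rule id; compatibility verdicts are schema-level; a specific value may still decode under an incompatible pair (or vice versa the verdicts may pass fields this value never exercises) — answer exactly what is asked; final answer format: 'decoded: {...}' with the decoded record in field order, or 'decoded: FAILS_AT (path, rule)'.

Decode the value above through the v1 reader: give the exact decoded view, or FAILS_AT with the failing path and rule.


decoded: {"tier": "PUSH", "attrs": {"k1": true, "b": false}, "addr": {"primary": true, "signature": 0xBEEF, "archived": true, "payload": 0xBEEF}, "blob": null, "rating": null, "duration": 0, "locale": "beta"}

arrows below run writer -> reader for Profile
decode (reader v1):
  tier := "PUSH" (symbol HIGH -> reader default)
  attrs := {"k1": true, "b": false}
  addr.primary := true
  addr.signature := 0xBEEF
  addr.archived := true
  addr.payload := 0xBEEF
  writer addr.zip: unknown -> dropped
  blob := null (absent, optional -> null)
  rating := null (absent, optional -> null)
  duration := 0
  locale := "beta"
  => decoded: {"tier": "PUSH", "attrs": {"k1": true, "b": false}, "addr": {"primary": true, "signature": 0xBEEF, "archived": true, "payload": 0xBEEF}, "blob": null, "rating": null, "duration": 0, "locale": "beta"}
the rest of the Profile diff is inert for this question:
  added field zip to record Audit: optional int64, tag 31 (in v2 it sits immediately before archived) -> triggers nothing under the printed rules; the Profile answer is the same either way
  field signature in record Audit: required changed to optional -> shifts the Profile verdicts, not this decode
  enum State (field tier in record Profile): symbol HIGH added -> triggers nothing under the printed rules; the Profile answer is the same either way
  field duration in record Profile: required changed to optional -> shifts the Profile verdicts, not this decode


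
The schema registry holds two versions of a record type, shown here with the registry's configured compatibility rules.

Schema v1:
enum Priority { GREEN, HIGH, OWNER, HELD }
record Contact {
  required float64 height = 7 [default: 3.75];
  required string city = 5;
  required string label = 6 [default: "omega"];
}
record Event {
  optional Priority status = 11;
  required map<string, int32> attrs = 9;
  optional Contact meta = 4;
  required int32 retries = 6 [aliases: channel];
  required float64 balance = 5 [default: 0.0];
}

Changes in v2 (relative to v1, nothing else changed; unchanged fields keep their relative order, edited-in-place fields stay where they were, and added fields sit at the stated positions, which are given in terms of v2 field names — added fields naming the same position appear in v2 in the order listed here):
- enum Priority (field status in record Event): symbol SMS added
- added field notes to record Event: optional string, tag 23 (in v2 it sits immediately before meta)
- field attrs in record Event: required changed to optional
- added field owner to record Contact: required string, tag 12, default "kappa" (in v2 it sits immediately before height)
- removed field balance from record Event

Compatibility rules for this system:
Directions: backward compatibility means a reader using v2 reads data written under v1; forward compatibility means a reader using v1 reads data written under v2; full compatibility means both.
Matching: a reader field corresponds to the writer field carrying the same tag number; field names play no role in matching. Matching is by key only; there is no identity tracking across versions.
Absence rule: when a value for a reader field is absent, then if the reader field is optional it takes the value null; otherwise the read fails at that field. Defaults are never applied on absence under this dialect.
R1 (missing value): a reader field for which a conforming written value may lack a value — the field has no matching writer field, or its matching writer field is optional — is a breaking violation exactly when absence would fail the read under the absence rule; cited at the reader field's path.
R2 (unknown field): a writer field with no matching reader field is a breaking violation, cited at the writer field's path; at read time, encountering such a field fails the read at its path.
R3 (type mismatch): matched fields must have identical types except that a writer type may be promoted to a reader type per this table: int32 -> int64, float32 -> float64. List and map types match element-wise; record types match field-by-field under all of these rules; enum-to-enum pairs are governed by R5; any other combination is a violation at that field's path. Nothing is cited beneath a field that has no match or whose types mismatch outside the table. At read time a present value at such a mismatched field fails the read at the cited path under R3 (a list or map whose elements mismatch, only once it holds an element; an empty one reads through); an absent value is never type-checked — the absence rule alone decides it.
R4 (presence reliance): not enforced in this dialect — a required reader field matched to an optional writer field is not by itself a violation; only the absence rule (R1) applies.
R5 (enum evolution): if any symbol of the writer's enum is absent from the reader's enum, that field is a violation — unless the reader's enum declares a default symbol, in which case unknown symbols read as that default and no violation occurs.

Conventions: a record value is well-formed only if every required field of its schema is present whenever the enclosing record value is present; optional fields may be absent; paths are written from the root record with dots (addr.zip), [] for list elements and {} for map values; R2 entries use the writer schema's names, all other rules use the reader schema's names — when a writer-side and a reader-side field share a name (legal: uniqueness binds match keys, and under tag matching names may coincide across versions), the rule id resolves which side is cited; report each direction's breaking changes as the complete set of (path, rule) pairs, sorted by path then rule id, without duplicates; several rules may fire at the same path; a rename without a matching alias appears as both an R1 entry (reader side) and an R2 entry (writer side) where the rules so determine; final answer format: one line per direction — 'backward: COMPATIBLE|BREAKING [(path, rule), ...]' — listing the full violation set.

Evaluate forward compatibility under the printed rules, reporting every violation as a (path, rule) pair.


in Event below, arrows point writer -> reader
forward for Event (reader v1, writer v2):
  status <- status (Priority -> Priority, writer optional)
  attrs <- attrs (map<string, int32> -> map<string, int32>, writer optional)
  meta <- meta (Contact -> Contact, writer optional)
  retries <- retries (int32 -> int32, writer required)
  balance: no writer-side match
  leftover writer field: notes
  meta.height <- meta.height (float64 -> float64, writer required)
  meta.city <- meta.city (string -> string, writer required)
  meta.label <- meta.label (string -> string, writer required)
  leftover writer field: meta.owner
  breaking: (attrs, R1)
  breaking: (balance, R1)
  breaking: (meta.owner, R2)
  breaking: (notes, R2)
  breaking: (status, R5)
  forward on Event therefore BREAKING (5)

forward: BREAKING [(attrs, R1), (balance, R1), (meta.owner, R2), (notes, R2), (status, R5)]


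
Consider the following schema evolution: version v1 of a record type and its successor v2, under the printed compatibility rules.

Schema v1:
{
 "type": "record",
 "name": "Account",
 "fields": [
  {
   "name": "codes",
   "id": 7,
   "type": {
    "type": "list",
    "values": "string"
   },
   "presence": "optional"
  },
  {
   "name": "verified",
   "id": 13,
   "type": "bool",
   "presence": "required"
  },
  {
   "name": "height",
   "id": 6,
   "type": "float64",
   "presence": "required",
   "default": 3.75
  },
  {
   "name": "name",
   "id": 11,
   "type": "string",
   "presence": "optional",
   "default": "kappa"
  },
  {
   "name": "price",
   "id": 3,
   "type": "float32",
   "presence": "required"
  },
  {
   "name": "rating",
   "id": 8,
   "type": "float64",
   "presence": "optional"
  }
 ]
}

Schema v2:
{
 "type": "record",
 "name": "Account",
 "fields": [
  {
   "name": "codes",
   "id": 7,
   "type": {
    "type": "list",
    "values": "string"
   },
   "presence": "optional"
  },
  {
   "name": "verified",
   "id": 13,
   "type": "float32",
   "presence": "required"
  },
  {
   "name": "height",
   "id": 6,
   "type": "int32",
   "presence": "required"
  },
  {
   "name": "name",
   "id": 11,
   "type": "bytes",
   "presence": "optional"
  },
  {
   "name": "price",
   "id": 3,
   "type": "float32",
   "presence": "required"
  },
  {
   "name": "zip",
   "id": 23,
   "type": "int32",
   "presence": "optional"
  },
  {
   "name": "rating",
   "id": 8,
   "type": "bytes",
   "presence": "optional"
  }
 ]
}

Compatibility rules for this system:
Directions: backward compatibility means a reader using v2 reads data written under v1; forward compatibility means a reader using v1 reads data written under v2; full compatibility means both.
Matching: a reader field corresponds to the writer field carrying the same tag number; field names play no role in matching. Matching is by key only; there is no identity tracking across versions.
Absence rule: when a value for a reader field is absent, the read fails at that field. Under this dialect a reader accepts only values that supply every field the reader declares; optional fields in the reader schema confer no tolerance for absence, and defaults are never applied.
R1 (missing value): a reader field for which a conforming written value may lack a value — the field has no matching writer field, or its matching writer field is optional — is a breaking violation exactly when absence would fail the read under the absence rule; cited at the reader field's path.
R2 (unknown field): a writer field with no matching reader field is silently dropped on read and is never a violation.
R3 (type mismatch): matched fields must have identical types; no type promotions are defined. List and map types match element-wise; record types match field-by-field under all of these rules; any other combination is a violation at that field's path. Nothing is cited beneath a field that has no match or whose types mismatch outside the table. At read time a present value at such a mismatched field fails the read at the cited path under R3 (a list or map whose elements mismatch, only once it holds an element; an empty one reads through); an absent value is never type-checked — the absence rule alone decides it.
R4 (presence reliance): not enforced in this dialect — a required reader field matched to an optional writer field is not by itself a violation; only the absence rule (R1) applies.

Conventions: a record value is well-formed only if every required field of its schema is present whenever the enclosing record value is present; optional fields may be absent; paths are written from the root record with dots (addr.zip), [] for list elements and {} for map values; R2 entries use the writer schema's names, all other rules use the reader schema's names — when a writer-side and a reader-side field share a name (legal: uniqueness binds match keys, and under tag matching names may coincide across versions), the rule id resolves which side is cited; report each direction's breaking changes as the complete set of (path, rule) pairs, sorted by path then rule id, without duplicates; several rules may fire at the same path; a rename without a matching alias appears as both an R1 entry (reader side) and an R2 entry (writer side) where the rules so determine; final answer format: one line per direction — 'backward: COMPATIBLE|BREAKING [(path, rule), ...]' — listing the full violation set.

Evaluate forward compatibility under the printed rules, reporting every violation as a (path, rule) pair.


in Account below, arrows point writer -> reader
forward analysis of Account with v1 as reader and v2 as writer:
  list<string> -> list<string>, writer optional: codes aligns to codes
  float32 -> bool, writer required: verified aligns to verified
  int32 -> float64, writer required: height aligns to height
  bytes -> string, writer optional: name aligns to name
  float32 -> float32, writer required: price aligns to price
  bytes -> float64, writer optional: rating aligns to rating
  writer zip: unknown to reader
  violation R1 at codes
  violation R3 at height
  violation R1 at name
  violation R3 at name
  violation R1 at rating
  violation R3 at rating
  violation R3 at verified
  forward on Account therefore BREAKING (7)
the rest of the Account diff is inert for this question:
  added field zip to record Account: optional int32, tag 23 (in v2 it sits immediately before rating) -> affects backward compatibility only, which is not asked

forward: BREAKING [(codes, R1), (height, R3), (name, R1), (name, R3), (rating, R1), (rating, R3), (verified, R3)]


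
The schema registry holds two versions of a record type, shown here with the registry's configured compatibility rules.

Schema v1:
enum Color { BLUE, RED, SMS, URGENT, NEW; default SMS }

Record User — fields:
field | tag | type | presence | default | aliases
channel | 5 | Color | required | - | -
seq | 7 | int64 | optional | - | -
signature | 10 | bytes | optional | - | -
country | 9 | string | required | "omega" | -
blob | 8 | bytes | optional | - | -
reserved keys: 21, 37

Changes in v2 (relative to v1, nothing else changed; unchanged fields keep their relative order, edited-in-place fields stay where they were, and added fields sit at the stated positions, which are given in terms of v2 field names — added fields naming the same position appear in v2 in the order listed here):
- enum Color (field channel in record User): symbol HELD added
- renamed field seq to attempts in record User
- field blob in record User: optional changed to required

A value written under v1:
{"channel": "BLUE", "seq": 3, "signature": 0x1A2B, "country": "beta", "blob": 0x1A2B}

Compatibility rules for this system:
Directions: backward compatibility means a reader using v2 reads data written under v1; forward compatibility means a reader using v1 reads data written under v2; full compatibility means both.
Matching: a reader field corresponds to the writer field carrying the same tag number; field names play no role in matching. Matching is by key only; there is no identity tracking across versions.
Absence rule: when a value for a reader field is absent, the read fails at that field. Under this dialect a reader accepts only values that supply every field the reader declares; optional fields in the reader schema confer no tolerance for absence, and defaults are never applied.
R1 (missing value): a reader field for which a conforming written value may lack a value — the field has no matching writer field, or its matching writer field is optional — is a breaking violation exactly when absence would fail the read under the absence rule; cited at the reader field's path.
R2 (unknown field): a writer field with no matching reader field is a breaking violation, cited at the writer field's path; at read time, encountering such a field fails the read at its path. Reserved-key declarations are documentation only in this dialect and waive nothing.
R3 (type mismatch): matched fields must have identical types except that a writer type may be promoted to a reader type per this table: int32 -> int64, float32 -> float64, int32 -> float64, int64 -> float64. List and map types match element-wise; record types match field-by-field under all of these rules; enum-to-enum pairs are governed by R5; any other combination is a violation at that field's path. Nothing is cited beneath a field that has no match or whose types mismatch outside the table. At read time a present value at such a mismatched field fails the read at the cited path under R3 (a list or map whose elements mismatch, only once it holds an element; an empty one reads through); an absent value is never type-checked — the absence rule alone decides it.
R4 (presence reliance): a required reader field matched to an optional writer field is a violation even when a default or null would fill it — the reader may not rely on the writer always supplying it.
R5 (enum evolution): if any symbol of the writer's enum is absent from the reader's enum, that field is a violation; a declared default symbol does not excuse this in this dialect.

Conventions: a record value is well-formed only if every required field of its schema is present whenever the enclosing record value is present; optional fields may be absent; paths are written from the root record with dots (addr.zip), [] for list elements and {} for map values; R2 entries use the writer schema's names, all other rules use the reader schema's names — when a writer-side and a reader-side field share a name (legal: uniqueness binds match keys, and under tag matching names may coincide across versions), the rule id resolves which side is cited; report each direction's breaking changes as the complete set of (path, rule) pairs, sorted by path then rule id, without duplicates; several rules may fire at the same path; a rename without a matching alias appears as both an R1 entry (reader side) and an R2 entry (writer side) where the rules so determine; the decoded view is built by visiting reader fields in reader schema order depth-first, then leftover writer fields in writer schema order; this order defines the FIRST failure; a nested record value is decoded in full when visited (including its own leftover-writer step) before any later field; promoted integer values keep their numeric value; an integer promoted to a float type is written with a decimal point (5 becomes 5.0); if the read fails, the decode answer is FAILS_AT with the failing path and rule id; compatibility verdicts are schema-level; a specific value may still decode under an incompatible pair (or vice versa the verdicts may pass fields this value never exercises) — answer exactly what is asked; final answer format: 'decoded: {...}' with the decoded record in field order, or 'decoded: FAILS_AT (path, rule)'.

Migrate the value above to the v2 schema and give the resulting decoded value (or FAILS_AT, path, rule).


arrows below run writer -> reader for User
decoding the User value with the v2 reader:
  channel := "BLUE"
  attempts := 3 (from writer seq)
  signature := 0x1A2B
  country := "beta"
  blob := 0x1A2B
  => decoded: {"channel": "BLUE", "attempts": 3, "signature": 0x1A2B, "country": "beta", "blob": 0x1A2B}
ruling out the remaining User differences:
  enum Color (field channel in record User): symbol HELD added -> matters for User compatibility verdicts, not for this value's decode
  field blob in record User: optional changed to required -> matters for User compatibility verdicts, not for this value's decode

decoded: {"channel": "BLUE", "attempts": 3, "signature": 0x1A2B, "country": "beta", "blob": 0x1A2B}
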